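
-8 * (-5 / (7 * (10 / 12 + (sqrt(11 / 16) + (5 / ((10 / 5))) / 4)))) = 4800 / 829 - 5760 * sqrt(11) / 5803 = 2.50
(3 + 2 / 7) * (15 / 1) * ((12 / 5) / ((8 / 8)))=828 / 7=118.29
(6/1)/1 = 6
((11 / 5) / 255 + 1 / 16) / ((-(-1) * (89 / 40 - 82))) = -0.00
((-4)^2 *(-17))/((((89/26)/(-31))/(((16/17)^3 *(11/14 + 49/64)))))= 573614080/180047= 3185.91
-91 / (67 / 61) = -5551 / 67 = -82.85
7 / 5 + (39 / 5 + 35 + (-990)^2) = 4900721 / 5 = 980144.20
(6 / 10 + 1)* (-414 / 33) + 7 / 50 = -10963 / 550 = -19.93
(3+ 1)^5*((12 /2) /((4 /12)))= 18432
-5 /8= -0.62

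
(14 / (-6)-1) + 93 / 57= -97 / 57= -1.70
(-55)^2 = 3025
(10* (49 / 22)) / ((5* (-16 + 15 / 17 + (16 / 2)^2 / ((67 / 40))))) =55811 / 289311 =0.19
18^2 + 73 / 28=9145 / 28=326.61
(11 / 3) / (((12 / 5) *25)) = 11 / 180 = 0.06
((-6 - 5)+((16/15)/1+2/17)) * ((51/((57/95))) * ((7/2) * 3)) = -17521/2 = -8760.50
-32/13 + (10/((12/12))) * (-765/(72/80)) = -110532/13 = -8502.46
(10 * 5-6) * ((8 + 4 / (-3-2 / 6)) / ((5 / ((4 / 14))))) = 2992 / 175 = 17.10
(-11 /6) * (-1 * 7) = 77 /6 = 12.83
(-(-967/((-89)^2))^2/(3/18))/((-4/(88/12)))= 10285979/62742241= 0.16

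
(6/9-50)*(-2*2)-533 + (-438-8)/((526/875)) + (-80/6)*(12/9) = -2592728/2367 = -1095.36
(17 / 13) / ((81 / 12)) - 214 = -75046 / 351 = -213.81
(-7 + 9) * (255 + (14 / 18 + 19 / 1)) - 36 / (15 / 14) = 23218 / 45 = 515.96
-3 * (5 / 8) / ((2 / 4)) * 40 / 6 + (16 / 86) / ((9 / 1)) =-9667 / 387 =-24.98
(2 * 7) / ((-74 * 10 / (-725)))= 1015 / 74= 13.72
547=547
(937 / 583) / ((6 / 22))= 937 / 159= 5.89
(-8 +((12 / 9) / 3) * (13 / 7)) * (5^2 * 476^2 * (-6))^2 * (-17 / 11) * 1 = 140882527905280000 / 11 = 12807502536843636.36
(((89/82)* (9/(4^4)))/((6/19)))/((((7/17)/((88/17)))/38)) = 1060257/18368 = 57.72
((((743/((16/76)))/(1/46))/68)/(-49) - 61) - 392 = -3343483/6664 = -501.72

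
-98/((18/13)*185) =-637/1665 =-0.38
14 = 14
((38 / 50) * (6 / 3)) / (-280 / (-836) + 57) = 7942 / 299575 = 0.03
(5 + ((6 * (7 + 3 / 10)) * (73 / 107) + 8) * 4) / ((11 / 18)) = 137034 / 535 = 256.14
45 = 45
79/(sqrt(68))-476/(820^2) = 9.58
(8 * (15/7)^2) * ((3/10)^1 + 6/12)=1440/49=29.39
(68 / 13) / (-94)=-34 / 611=-0.06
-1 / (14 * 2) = -1 / 28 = -0.04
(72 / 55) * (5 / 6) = 12 / 11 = 1.09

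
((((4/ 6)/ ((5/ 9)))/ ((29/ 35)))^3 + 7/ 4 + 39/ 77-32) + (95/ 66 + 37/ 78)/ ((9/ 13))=-4855775843/ 202818924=-23.94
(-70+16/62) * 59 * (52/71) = -3013.64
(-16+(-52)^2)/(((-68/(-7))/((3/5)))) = 14112/85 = 166.02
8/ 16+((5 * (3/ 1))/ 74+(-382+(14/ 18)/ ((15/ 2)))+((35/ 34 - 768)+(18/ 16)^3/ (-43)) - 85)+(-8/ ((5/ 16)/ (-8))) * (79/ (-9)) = -5666207288251/ 1869488640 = -3030.89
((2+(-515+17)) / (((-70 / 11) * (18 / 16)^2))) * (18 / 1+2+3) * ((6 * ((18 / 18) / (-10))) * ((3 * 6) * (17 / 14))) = -68265472 / 3675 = -18575.64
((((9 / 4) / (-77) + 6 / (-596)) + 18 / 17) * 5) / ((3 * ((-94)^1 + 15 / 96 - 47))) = -10605400 / 879049787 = -0.01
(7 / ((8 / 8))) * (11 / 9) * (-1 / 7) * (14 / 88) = -7 / 36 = -0.19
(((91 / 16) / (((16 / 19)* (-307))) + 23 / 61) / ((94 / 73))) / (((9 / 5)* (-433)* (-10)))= 124256731 / 3512339039232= 0.00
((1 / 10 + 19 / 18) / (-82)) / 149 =-26 / 274905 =-0.00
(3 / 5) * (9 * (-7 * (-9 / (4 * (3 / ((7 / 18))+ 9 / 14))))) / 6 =441 / 260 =1.70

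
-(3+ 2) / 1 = -5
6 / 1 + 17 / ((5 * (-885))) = 26533 / 4425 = 6.00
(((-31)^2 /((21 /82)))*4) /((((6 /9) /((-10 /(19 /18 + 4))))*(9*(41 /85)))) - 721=-6994077 /637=-10979.71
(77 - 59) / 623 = 18 / 623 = 0.03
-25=-25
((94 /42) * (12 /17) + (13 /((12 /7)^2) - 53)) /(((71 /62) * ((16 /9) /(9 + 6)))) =-374479845 /1081472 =-346.27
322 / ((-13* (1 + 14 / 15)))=-4830 / 377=-12.81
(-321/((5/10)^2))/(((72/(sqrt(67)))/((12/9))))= -214 * sqrt(67)/9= -194.63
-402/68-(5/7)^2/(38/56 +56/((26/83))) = -91948033/15545922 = -5.91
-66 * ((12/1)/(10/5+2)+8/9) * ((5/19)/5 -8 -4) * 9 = 524370/19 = 27598.42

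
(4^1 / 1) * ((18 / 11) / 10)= 36 / 55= 0.65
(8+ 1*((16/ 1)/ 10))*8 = 384/ 5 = 76.80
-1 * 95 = -95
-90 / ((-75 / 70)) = 84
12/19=0.63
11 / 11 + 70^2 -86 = 4815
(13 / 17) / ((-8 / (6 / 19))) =-0.03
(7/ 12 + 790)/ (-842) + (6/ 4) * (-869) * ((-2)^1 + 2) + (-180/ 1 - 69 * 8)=-7405615/ 10104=-732.94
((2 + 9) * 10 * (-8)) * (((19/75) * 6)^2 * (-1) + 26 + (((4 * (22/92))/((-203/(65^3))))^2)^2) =-146569527620796463808503520774176/59402607474090125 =-2467392154203437.72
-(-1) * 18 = 18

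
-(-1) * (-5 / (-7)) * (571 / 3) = 2855 / 21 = 135.95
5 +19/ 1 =24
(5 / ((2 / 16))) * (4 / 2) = 80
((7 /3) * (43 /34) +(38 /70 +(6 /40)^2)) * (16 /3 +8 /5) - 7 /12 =12743083 /535500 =23.80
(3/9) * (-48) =-16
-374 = -374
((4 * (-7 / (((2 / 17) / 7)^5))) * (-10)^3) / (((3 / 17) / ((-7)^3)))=-121754746670172875 / 3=-40584915556724291.67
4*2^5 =128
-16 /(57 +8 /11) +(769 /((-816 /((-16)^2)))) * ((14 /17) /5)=-22029104 /550545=-40.01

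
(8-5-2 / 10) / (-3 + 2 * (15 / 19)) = -1.97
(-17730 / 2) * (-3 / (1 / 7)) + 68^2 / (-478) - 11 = 44488494 / 239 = 186144.33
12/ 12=1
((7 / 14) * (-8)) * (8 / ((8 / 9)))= -36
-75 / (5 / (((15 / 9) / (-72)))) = 25 / 72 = 0.35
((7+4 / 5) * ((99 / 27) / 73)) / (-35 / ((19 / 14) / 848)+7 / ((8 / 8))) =-2717 / 151616255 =-0.00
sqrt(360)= 6 * sqrt(10)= 18.97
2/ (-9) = -2/ 9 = -0.22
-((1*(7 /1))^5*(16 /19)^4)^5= -1621252480186718171423769614040818421210284032 /37589973457545958193355601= -43129918195280385648.67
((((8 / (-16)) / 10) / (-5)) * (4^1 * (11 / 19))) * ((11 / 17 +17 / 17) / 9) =308 / 72675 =0.00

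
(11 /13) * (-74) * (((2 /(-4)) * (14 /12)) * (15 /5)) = 109.58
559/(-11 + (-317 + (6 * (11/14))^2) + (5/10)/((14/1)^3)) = -3067792/1678095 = -1.83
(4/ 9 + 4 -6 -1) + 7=4.44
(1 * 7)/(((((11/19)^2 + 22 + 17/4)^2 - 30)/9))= 18766224/201594463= 0.09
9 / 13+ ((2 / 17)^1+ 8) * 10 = 18093 / 221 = 81.87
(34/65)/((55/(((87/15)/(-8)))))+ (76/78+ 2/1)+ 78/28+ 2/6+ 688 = 347390299/500500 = 694.09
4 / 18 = 2 / 9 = 0.22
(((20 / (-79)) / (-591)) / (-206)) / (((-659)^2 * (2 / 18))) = -30 / 696147665909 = -0.00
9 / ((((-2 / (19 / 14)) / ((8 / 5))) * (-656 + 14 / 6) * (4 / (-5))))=-513 / 27454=-0.02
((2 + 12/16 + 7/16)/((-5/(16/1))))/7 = -51/35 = -1.46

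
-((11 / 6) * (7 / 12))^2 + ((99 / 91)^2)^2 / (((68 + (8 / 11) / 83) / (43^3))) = 210014873862024143 / 128332827814464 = 1636.49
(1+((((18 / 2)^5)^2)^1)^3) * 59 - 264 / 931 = 2328503932899350842836678921352394 / 931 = 2501078338237756007343372000000.00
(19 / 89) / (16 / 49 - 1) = -931 / 2937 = -0.32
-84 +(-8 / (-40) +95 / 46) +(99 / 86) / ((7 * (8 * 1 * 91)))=-4119375887 / 50399440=-81.73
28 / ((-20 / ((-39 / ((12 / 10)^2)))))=37.92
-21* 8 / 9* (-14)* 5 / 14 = 280 / 3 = 93.33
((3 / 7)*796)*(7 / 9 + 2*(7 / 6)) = 3184 / 3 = 1061.33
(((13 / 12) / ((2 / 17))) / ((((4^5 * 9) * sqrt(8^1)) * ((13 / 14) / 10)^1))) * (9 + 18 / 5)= 833 * sqrt(2) / 24576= 0.05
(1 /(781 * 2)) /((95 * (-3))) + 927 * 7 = 2888708129 /445170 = 6489.00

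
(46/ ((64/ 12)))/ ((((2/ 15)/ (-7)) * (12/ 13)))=-31395/ 64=-490.55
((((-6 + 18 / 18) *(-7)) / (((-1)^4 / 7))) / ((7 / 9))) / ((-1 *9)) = -35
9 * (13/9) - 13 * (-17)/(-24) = 3.79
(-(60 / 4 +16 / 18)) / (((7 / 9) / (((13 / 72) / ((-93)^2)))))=-1859 / 4359096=-0.00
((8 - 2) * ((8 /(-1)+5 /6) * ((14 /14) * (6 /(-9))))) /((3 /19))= 1634 /9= 181.56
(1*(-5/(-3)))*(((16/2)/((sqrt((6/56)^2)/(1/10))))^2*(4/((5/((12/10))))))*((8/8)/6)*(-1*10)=-100352/675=-148.67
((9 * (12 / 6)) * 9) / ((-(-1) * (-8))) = -81 / 4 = -20.25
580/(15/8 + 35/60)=235.93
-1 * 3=-3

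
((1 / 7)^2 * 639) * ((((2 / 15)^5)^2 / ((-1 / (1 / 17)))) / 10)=-36352 / 266860986328125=-0.00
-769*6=-4614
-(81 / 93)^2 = -729 / 961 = -0.76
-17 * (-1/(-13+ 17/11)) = -187/126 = -1.48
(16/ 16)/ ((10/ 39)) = 39/ 10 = 3.90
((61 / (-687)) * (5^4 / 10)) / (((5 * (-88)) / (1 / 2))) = 1525 / 241824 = 0.01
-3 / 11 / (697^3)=-3 / 3724697603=-0.00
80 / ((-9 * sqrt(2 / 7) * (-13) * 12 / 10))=100 * sqrt(14) / 351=1.07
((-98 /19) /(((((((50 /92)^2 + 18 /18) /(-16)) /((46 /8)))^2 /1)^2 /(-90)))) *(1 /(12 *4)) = 263901166920252390359040 /1072481336138659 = 246065976.19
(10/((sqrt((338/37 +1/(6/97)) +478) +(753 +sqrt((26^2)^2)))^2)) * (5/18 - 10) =-4791500/(sqrt(24804726) +317238)^2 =-0.00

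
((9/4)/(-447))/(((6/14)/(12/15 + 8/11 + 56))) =-5537/8195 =-0.68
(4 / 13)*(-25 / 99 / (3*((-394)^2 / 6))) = -50 / 49947183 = -0.00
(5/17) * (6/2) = 15/17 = 0.88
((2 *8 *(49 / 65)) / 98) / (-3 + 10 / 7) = -56 / 715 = -0.08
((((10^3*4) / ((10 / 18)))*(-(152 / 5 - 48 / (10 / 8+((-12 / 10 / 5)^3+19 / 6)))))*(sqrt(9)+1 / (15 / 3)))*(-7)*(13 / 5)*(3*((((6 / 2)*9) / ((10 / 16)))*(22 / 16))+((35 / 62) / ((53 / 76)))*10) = 51648291420845543424 / 33908767975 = 1523154467.27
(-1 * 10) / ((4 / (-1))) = 5 / 2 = 2.50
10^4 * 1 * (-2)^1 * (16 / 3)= -320000 / 3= -106666.67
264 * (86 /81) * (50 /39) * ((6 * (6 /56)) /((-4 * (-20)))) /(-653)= -0.00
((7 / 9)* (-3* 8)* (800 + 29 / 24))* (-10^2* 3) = 13460300 / 3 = 4486766.67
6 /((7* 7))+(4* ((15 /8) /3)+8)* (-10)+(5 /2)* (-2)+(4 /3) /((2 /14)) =-14780 /147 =-100.54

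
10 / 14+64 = 453 / 7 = 64.71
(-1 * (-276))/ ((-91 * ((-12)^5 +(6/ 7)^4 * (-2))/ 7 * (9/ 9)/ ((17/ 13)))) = 938791/ 8414062488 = 0.00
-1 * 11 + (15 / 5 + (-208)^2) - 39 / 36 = 519059 / 12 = 43254.92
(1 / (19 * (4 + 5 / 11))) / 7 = 11 / 6517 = 0.00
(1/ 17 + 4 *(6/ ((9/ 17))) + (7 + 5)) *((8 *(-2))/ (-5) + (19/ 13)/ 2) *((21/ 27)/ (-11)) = -10469879/ 656370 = -15.95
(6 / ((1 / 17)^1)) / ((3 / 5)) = 170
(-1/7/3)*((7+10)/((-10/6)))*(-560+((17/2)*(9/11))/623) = -130478519/479710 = -271.99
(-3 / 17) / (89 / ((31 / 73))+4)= -31 / 37519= -0.00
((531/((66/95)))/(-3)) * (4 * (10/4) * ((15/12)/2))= -140125/88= -1592.33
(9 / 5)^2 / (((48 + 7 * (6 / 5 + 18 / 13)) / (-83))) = -29133 / 7160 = -4.07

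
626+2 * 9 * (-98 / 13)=6374 / 13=490.31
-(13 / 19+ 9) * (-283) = 52072 / 19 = 2740.63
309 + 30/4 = 633/2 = 316.50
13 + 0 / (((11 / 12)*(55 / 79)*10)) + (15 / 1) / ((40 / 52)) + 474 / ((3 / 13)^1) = 4173 / 2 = 2086.50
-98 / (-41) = 98 / 41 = 2.39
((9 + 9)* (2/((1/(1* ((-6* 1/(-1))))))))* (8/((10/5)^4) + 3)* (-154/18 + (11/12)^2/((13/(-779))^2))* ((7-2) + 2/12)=15888643001/1352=11751954.88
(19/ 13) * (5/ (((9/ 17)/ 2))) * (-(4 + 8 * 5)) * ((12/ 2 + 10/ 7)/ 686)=-284240/ 21609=-13.15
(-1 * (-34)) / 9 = 34 / 9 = 3.78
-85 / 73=-1.16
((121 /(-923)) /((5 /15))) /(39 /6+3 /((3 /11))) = -726 /32305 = -0.02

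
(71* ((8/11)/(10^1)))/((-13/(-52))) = 1136/55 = 20.65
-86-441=-527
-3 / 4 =-0.75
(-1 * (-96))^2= 9216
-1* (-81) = 81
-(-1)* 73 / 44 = 73 / 44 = 1.66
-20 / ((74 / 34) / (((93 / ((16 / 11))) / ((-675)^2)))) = -5797 / 4495500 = -0.00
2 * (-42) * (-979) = 82236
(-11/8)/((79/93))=-1023/632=-1.62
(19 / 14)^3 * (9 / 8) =61731 / 21952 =2.81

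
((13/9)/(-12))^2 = 169/11664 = 0.01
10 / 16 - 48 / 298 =0.46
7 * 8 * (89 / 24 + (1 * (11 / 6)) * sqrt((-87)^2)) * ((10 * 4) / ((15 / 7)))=1535464 / 9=170607.11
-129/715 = -0.18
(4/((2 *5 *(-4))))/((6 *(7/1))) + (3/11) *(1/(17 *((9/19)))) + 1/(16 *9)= 36221/942480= 0.04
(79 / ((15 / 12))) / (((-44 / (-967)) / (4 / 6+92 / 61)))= 30404414 / 10065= 3020.81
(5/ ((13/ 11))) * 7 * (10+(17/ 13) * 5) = 82775/ 169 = 489.79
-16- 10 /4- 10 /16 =-153 /8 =-19.12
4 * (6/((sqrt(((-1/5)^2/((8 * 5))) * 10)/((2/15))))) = 32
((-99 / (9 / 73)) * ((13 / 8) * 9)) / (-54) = 10439 / 48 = 217.48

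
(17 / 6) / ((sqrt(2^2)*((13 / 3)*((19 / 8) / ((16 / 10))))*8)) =34 / 1235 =0.03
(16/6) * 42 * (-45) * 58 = -292320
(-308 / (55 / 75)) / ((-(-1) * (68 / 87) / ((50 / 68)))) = -228375 / 578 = -395.11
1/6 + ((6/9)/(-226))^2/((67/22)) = 2566613/15399414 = 0.17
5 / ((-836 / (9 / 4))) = -45 / 3344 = -0.01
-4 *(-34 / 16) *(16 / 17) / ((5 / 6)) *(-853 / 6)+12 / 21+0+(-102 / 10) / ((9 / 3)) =-47867 / 35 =-1367.63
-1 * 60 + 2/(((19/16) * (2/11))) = -964/19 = -50.74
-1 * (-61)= 61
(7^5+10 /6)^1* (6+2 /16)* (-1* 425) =-525060725 /12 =-43755060.42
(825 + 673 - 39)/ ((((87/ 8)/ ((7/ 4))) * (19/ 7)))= 142982/ 1653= 86.50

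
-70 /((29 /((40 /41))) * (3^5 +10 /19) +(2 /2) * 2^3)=-53200 /5507583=-0.01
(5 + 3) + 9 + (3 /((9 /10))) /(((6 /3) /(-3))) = 12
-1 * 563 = -563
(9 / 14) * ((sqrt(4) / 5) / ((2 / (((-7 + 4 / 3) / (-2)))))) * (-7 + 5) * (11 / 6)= -187 / 140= -1.34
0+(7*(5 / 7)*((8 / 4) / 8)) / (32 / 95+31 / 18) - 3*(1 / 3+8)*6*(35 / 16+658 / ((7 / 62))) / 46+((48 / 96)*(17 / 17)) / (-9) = -19010.93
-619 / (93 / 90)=-18570 / 31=-599.03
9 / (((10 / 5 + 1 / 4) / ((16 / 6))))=10.67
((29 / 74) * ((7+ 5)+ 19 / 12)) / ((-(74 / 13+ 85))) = -61451 / 1046952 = -0.06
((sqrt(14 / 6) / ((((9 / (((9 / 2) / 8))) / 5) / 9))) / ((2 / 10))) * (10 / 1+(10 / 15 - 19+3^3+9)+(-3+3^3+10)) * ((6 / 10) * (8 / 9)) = 925 * sqrt(21) / 6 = 706.48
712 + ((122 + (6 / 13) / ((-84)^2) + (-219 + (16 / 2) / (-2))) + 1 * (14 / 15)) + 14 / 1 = 15948783 / 25480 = 625.93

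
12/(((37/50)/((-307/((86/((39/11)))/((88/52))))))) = -552600/1591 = -347.33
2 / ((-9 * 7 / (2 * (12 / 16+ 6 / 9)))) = -17 / 189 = -0.09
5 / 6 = 0.83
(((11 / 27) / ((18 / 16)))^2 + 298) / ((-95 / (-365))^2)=93813559834 / 21316689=4400.94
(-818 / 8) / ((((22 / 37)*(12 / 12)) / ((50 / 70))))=-75665 / 616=-122.83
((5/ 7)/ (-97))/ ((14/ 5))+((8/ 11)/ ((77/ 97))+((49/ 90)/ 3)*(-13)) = -112245638/ 77640255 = -1.45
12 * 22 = 264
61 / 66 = 0.92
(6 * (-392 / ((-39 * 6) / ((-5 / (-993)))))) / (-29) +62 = 62.00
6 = 6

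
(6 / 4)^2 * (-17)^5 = -12778713 / 4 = -3194678.25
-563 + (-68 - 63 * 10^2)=-6931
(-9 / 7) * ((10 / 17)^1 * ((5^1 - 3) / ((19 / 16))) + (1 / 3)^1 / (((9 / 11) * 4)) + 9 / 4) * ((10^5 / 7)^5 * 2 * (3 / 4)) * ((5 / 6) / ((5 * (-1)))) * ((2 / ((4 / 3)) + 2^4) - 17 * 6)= -6158043125000000000000000000000 / 114001881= -54017030868113483145071.97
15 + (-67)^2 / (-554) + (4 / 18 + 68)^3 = 128240236885 / 403866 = 317531.65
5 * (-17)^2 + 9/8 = 11569/8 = 1446.12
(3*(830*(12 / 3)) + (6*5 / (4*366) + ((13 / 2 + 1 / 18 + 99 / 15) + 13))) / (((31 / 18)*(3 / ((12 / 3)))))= 219296426 / 28365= 7731.23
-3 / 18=-1 / 6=-0.17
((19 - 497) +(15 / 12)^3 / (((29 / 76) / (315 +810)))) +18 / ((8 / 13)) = 2463655 / 464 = 5309.60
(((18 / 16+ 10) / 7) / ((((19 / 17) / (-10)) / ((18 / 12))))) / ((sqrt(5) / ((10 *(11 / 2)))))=-249645 *sqrt(5) / 1064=-524.65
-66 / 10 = -33 / 5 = -6.60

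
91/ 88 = 1.03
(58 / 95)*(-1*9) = -522 / 95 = -5.49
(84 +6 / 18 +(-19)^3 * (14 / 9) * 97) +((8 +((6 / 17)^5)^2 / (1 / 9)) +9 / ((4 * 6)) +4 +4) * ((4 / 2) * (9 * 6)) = -37488802604705950861 / 36287890208082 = -1033094.03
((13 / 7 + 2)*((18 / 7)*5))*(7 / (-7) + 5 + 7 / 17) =182250 / 833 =218.79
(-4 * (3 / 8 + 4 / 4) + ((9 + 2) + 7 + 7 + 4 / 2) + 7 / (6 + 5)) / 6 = 3.69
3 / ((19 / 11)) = 33 / 19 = 1.74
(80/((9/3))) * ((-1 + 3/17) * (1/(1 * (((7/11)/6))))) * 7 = -24640/17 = -1449.41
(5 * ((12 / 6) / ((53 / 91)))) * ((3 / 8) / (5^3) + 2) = 182273 / 5300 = 34.39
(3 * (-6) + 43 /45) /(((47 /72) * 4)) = -1534 /235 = -6.53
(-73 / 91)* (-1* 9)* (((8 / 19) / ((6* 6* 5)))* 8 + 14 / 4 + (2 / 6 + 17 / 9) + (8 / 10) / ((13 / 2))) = 9516061 / 224770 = 42.34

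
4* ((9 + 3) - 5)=28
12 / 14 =0.86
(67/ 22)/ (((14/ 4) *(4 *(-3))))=-67/ 924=-0.07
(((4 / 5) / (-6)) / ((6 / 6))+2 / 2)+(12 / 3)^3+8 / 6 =331 / 5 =66.20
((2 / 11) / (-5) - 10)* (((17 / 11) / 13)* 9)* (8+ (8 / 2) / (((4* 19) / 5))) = -13259592 / 149435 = -88.73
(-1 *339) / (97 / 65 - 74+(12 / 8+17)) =44070 / 7021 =6.28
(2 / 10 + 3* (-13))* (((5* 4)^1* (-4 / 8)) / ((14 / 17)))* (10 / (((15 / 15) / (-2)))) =-65960 / 7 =-9422.86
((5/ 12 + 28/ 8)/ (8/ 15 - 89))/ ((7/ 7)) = -235/ 5308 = -0.04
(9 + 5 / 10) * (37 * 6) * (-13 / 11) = -27417 / 11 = -2492.45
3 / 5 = 0.60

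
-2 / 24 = -0.08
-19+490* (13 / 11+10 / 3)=72383 / 33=2193.42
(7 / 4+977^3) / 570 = 1243433113 / 760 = 1636096.20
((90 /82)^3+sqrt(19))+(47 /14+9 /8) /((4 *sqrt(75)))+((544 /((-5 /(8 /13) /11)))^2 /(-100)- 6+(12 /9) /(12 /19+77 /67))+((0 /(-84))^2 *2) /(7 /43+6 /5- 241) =-268745977303130341 /49509788030625+251 *sqrt(3) /3360+sqrt(19) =-5423.65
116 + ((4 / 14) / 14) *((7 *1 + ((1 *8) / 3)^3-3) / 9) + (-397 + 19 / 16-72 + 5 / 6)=-66855823 / 190512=-350.93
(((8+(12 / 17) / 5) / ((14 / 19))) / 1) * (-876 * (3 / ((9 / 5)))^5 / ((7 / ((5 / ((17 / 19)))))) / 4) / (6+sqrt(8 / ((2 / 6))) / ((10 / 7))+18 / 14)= -712354531250 / 162638847+997296343750 * sqrt(6) / 1184940171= -2318.38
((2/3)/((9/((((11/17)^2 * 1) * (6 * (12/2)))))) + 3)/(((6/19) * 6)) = 67811/31212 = 2.17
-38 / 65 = -0.58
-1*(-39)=39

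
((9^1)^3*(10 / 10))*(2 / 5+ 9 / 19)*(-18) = -1089126 / 95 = -11464.48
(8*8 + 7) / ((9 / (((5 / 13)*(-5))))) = -15.17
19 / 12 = 1.58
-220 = -220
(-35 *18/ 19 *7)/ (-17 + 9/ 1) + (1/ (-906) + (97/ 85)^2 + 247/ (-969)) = 7477053227/ 248742300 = 30.06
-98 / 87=-1.13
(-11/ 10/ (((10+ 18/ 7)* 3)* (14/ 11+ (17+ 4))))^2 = 121/ 70560000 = 0.00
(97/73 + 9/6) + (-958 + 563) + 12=-55505/146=-380.17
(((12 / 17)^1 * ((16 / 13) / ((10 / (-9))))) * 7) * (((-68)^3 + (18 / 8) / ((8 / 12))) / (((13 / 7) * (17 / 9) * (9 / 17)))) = 13311650268 / 14365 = 926672.49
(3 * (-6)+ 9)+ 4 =-5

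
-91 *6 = -546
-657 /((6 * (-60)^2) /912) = -1387 /50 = -27.74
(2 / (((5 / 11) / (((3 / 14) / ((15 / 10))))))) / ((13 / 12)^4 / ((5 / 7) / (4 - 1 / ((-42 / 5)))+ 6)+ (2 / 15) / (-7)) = 3.08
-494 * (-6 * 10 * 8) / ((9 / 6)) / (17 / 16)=2529280 / 17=148781.18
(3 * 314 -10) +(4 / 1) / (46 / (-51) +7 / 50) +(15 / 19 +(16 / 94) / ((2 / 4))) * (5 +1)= 933.53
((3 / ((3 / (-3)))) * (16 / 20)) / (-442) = 6 / 1105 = 0.01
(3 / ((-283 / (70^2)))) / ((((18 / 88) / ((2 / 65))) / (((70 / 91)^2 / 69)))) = -0.07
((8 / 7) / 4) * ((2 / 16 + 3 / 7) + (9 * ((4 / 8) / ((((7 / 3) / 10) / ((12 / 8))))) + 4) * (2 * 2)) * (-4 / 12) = -2469 / 196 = -12.60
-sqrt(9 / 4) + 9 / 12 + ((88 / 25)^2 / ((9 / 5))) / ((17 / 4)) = 66529 / 76500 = 0.87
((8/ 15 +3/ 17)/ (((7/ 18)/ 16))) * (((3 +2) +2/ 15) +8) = 1141024/ 2975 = 383.54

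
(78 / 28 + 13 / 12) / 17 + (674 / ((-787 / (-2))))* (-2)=-3594113 / 1123836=-3.20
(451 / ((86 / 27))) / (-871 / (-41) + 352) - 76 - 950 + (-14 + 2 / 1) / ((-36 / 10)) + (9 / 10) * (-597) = -5131268386 / 3290145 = -1559.59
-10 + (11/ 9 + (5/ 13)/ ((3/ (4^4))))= 2813/ 117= 24.04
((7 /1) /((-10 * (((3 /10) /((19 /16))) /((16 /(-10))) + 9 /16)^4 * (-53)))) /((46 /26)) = 0.28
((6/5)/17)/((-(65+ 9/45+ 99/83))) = -498/468401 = -0.00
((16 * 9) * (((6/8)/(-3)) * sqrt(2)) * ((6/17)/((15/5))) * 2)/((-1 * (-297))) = -16 * sqrt(2)/561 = -0.04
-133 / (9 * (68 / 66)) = -1463 / 102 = -14.34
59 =59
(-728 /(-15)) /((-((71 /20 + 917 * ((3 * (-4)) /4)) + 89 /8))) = 5824 /328359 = 0.02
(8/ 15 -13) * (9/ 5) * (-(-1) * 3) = -1683/ 25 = -67.32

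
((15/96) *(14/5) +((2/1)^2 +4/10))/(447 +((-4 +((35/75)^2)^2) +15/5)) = 3918375/361298416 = 0.01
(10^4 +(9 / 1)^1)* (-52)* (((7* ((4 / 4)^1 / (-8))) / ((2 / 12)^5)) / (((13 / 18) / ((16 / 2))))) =39226311936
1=1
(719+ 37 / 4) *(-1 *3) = -8739 / 4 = -2184.75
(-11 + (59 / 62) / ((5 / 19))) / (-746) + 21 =4858749 / 231260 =21.01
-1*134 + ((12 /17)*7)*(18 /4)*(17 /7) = -80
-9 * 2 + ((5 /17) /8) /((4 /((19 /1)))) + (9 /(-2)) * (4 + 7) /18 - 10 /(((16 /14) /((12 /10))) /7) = -51177 /544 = -94.08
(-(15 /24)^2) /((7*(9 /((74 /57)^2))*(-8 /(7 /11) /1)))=34225 /41171328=0.00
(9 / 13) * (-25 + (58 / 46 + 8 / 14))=-33570 / 2093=-16.04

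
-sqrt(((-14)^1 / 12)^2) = -7 / 6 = -1.17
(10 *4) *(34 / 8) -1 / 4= 169.75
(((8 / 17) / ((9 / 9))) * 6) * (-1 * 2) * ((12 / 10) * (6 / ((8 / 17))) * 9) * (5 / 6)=-648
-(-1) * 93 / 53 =93 / 53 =1.75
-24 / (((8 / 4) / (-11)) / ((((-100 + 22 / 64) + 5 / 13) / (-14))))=1362801 / 1456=935.99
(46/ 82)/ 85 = 0.01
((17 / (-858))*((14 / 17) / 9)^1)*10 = -0.02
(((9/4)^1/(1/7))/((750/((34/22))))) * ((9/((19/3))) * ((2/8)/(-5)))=-9639/4180000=-0.00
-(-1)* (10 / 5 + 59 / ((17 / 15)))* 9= 8271 / 17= 486.53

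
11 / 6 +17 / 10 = 53 / 15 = 3.53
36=36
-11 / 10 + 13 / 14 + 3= 99 / 35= 2.83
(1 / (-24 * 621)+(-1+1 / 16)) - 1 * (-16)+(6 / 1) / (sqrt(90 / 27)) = 3 * sqrt(30) / 5+448981 / 29808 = 18.35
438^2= 191844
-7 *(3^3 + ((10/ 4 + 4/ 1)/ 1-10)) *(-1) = 329/ 2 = 164.50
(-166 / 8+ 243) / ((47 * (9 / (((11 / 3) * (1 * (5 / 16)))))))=48895 / 81216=0.60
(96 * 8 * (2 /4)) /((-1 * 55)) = -384 /55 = -6.98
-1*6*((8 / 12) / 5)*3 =-12 / 5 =-2.40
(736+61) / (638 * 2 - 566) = 797 / 710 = 1.12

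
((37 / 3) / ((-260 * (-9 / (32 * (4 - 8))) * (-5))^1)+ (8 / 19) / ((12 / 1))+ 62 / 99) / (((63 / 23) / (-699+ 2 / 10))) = -117357128872 / 577702125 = -203.14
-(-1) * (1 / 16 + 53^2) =44945 / 16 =2809.06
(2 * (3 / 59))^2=36 / 3481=0.01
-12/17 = -0.71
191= 191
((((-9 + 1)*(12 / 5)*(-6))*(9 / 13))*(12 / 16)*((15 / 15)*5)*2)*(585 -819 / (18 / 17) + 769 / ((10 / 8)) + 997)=851591.63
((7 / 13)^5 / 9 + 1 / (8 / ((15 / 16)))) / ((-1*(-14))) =52275851 / 5988213504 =0.01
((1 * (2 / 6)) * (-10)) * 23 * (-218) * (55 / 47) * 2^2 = 11030800 / 141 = 78232.62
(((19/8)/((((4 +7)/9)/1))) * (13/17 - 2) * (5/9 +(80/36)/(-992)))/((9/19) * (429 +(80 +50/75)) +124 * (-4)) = 1337505/256366528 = 0.01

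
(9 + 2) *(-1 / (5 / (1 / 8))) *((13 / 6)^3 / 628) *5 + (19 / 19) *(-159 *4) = -690201191 / 1085184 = -636.02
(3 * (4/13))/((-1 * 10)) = -6/65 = -0.09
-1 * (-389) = 389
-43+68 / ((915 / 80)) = -6781 / 183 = -37.05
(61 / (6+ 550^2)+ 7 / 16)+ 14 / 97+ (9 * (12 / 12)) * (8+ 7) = 31827157355 / 234744656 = 135.58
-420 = -420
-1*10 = -10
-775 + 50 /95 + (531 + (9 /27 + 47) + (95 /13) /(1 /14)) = -69530 /741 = -93.83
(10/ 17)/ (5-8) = -10/ 51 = -0.20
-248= -248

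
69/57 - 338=-6399/19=-336.79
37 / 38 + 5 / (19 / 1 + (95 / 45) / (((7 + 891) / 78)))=6379 / 5168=1.23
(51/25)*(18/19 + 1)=3.97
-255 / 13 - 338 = -4649 / 13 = -357.62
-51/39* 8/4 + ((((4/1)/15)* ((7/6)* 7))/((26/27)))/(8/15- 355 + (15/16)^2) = -46277314/17651101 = -2.62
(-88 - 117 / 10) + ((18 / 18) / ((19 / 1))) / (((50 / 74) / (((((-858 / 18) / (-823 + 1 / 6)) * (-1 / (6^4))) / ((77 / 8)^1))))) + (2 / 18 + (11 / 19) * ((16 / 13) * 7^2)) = -2235847911161 / 34571095650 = -64.67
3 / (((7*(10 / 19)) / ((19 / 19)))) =57 / 70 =0.81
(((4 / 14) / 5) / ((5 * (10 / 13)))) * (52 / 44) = 169 / 9625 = 0.02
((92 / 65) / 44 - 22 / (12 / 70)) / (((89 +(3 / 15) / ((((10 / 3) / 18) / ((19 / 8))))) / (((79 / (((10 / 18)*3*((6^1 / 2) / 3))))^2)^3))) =-130051901496314361744 / 8183621875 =-15891729051.36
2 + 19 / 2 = 23 / 2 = 11.50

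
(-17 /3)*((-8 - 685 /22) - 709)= 4239.44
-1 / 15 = -0.07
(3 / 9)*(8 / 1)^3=512 / 3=170.67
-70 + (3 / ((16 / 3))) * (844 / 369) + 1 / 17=-191409 / 2788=-68.65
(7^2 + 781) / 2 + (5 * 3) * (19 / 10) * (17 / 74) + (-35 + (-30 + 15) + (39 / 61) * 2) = 3365873 / 9028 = 372.83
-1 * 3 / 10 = -3 / 10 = -0.30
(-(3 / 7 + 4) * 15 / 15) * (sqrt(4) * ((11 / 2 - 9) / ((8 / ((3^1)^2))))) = 279 / 8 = 34.88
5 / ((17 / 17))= 5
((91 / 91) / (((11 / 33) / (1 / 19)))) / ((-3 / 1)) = -1 / 19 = -0.05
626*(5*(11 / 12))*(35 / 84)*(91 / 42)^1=1118975 / 432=2590.22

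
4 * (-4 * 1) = -16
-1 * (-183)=183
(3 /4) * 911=2733 /4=683.25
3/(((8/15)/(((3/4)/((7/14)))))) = 135/16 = 8.44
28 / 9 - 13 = -89 / 9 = -9.89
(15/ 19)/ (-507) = -5/ 3211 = -0.00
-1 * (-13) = 13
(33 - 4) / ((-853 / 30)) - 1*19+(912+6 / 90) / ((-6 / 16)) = -94127609 / 38385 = -2452.20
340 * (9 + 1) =3400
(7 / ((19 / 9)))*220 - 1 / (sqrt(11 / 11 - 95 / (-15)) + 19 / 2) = 4*sqrt(66) / 995 + 13788534 / 18905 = 729.39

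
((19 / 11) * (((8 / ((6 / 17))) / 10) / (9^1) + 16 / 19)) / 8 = 1403 / 5940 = 0.24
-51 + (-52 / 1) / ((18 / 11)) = -745 / 9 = -82.78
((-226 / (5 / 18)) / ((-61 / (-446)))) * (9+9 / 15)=-87087744 / 1525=-57106.72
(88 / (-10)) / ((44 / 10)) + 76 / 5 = 66 / 5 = 13.20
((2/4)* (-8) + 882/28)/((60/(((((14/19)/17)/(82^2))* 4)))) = 77/6515556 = 0.00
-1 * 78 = -78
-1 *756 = -756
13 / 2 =6.50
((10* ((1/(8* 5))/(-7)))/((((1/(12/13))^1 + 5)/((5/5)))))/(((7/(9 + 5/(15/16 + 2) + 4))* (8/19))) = -39387/1344952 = -0.03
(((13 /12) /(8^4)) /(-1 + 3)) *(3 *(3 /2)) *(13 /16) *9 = 4563 /1048576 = 0.00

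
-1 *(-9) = 9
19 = 19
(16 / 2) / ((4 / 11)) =22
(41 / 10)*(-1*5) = -41 / 2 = -20.50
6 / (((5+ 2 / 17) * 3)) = 34 / 87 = 0.39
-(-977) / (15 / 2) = 1954 / 15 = 130.27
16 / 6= 8 / 3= 2.67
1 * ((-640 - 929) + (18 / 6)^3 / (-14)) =-21993 / 14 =-1570.93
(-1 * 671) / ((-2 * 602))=671 / 1204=0.56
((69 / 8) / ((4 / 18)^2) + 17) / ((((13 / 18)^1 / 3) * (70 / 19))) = 3146229 / 14560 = 216.09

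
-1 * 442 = -442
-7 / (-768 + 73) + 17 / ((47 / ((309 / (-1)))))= -111.76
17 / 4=4.25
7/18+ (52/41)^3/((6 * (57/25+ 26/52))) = 88151333/172440342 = 0.51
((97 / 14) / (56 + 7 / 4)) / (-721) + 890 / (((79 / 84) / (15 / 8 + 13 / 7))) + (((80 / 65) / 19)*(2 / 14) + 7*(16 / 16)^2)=80506475249614 / 22749367641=3538.84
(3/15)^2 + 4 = 4.04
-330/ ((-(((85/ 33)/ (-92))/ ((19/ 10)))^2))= 54902823624/ 36125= 1519801.35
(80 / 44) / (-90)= -2 / 99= -0.02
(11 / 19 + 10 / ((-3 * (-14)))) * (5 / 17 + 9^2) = 66.42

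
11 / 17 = 0.65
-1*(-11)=11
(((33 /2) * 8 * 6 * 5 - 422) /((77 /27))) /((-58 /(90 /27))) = -71.30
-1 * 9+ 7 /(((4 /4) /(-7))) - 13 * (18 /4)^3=-9941 /8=-1242.62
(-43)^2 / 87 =1849 / 87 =21.25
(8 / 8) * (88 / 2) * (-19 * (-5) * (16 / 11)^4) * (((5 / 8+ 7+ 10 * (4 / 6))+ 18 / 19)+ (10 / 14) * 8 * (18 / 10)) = 13348864000 / 27951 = 477580.91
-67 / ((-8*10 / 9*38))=603 / 3040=0.20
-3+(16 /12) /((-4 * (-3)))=-26 /9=-2.89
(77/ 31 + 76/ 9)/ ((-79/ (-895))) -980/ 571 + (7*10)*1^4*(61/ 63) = 189.87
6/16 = 3/8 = 0.38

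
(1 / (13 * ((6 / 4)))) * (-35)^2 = 2450 / 39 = 62.82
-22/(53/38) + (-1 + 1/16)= -14171/848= -16.71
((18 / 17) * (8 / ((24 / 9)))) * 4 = 216 / 17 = 12.71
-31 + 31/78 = -2387/78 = -30.60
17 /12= 1.42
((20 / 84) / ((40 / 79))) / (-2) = -79 / 336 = -0.24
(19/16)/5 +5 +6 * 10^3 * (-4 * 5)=-9599581/80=-119994.76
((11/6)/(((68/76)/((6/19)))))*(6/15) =22/85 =0.26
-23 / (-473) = 23 / 473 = 0.05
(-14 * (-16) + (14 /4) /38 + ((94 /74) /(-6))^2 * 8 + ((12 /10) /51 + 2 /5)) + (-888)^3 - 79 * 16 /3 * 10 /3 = -55733729377875749 /79593660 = -700228251.57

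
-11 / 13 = -0.85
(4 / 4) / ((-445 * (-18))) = 1 / 8010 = 0.00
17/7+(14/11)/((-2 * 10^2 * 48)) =897551/369600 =2.43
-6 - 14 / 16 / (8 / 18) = -255 / 32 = -7.97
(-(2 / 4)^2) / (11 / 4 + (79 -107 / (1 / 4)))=1 / 1385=0.00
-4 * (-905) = 3620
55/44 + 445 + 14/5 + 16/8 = 9021/20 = 451.05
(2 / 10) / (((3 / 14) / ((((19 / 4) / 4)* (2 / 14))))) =19 / 120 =0.16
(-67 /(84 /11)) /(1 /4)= -737 /21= -35.10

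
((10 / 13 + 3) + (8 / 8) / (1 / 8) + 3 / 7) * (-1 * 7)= -1110 / 13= -85.38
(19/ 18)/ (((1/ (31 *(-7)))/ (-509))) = 2098607/ 18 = 116589.28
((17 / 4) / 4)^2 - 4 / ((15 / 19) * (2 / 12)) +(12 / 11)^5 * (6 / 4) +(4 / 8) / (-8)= -27.02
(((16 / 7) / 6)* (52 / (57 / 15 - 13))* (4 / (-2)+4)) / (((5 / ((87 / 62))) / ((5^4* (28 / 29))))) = -520000 / 713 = -729.31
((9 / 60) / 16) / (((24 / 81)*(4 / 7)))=567 / 10240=0.06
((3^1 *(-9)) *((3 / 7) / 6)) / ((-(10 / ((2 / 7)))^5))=27 / 735306250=0.00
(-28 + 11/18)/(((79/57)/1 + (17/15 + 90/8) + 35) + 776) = -93670/2820711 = -0.03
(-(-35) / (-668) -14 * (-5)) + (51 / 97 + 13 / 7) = 32807099 / 453572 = 72.33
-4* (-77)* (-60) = -18480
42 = 42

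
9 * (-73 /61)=-10.77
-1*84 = -84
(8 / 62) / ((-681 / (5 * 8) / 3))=-160 / 7037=-0.02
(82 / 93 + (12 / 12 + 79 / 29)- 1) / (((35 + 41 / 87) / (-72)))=-350100 / 47833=-7.32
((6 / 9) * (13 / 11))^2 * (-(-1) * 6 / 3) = 1.24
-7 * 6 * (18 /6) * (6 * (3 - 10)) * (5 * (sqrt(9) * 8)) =635040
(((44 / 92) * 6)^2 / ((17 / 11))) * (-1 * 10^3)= -47916000 / 8993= -5328.14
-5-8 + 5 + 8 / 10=-36 / 5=-7.20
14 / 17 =0.82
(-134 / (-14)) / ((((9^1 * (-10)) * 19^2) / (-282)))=0.08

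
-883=-883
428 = 428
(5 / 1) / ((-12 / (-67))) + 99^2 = 117947 / 12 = 9828.92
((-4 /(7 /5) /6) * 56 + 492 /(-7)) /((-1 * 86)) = 1018 /903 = 1.13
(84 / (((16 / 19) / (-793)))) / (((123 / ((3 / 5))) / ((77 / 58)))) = -24363339 / 47560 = -512.27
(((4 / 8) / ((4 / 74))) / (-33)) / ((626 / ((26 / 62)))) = -481 / 2561592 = -0.00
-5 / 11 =-0.45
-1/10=-0.10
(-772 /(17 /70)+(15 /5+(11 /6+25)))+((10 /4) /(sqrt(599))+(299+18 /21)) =-2034281 /714+5 * sqrt(599) /1198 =-2849.03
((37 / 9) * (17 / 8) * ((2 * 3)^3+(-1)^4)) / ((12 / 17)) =2320381 / 864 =2685.63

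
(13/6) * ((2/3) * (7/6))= 91/54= 1.69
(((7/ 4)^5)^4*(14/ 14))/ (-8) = -79792266297612001/ 8796093022208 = -9071.33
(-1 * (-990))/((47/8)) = 7920/47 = 168.51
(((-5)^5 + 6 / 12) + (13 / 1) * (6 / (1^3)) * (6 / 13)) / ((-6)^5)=2059 / 5184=0.40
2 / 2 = 1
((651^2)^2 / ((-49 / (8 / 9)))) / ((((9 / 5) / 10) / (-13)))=235313150800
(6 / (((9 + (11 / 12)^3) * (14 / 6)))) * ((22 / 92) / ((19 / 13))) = 2223936 / 51645097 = 0.04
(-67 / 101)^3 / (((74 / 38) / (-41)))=234294377 / 38121137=6.15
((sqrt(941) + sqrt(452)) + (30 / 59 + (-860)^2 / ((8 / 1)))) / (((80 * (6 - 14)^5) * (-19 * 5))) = sqrt(113) / 124518400 + sqrt(941) / 249036800 + 272729 / 734658560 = 0.00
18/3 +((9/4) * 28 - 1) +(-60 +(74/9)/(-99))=7054/891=7.92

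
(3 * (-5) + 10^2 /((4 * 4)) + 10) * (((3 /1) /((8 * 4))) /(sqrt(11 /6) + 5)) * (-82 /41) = -225 /4448 + 15 * sqrt(66) /8896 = -0.04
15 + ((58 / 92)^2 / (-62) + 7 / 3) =6819461 / 393576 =17.33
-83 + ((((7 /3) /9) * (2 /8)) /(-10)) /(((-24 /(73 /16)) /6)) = -5736449 /69120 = -82.99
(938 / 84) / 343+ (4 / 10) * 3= 12683 / 10290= 1.23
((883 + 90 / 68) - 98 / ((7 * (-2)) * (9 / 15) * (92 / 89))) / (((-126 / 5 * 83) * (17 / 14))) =-21011005 / 59583708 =-0.35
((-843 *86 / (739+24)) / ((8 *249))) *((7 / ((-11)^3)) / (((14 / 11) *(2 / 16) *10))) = 12083 / 76628090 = 0.00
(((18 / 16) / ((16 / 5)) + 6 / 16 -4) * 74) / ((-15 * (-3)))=-15503 / 2880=-5.38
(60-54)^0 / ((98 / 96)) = 48 / 49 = 0.98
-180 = -180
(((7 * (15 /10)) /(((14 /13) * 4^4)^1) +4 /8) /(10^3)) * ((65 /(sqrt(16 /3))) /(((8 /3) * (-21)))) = -7163 * sqrt(3) /45875200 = -0.00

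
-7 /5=-1.40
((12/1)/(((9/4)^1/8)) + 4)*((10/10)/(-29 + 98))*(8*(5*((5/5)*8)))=44800/207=216.43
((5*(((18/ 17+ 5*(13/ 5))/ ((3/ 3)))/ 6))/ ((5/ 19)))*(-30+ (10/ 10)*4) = -59033/ 51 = -1157.51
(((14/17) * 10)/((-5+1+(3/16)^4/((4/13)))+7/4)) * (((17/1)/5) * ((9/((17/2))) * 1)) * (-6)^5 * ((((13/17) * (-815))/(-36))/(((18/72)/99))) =13303865545850880/18906091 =703681450.91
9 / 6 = 1.50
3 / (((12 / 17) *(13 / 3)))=51 / 52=0.98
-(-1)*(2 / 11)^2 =0.03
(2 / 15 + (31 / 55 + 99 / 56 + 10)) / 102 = 1355 / 11088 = 0.12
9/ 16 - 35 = -551/ 16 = -34.44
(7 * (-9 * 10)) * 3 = -1890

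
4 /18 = 2 /9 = 0.22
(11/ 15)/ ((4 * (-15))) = -11/ 900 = -0.01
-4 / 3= -1.33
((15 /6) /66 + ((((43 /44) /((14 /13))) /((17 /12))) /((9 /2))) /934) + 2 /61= 0.07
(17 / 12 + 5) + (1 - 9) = -19 / 12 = -1.58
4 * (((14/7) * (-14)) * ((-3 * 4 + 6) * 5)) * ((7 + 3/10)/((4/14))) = 85848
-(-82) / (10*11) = 41 / 55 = 0.75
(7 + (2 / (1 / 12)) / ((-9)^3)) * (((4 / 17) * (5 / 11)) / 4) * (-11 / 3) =-8465 / 12393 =-0.68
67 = 67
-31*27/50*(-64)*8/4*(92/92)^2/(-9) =-5952/25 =-238.08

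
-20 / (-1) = 20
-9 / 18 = -1 / 2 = -0.50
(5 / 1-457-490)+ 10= -932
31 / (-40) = -31 / 40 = -0.78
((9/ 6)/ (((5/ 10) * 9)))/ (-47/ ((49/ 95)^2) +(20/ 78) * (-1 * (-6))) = -31213/ 16398765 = -0.00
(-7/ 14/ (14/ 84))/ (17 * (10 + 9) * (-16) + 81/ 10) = 30/ 51599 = 0.00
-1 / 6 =-0.17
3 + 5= 8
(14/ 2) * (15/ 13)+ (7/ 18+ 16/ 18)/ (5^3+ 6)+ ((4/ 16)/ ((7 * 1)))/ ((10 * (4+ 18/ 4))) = 295003237/ 36478260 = 8.09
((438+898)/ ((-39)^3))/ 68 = -334/ 1008423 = -0.00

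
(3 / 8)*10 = 15 / 4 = 3.75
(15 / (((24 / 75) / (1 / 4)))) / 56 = 375 / 1792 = 0.21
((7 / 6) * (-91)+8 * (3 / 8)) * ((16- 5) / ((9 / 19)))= -129371 / 54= -2395.76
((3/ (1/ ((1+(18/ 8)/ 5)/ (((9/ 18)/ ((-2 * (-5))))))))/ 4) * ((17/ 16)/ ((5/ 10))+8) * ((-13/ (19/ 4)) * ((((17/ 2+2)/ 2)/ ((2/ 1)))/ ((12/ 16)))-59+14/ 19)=-9083583/ 608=-14940.10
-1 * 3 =-3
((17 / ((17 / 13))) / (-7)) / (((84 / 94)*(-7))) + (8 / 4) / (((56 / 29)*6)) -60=-490055 / 8232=-59.53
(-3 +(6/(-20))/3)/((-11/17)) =527/110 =4.79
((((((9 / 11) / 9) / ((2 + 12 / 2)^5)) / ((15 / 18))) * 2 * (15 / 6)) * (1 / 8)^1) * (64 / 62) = 3 / 1396736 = 0.00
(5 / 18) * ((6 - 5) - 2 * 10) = -95 / 18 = -5.28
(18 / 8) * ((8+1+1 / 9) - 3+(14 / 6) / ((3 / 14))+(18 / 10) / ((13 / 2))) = 10107 / 260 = 38.87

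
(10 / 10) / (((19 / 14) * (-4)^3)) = -7 / 608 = -0.01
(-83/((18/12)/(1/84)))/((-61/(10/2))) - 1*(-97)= 745957/7686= 97.05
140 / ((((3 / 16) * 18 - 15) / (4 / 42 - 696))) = 2338240 / 279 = 8380.79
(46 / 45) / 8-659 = -118597 / 180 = -658.87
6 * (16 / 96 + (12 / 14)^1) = 43 / 7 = 6.14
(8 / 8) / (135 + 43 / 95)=95 / 12868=0.01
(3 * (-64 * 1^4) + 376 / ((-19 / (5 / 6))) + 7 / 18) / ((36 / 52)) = -925223 / 3078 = -300.59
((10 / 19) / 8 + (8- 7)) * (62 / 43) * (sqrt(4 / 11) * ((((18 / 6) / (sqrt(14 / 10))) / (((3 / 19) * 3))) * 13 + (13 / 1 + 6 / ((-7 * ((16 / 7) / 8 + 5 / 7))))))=213435 * sqrt(11) / 62909 + 10881 * sqrt(385) / 3311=75.73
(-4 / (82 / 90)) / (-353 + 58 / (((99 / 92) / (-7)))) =17820 / 2964259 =0.01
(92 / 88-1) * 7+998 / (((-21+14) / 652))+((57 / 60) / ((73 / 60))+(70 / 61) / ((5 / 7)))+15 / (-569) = -36270476567515 / 390198578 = -92953.89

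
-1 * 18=-18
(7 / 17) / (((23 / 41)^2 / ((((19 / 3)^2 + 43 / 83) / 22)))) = 2.42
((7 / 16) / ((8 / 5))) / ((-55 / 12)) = -21 / 352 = -0.06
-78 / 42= -1.86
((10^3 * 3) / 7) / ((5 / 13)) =7800 / 7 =1114.29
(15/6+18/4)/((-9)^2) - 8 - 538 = -44219/81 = -545.91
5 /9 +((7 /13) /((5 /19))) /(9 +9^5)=2132783 /3838770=0.56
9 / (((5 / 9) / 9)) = 729 / 5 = 145.80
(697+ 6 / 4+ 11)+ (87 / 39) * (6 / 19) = 710.20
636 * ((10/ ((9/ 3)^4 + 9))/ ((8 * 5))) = 53/ 30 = 1.77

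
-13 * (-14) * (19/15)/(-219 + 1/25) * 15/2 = -6175/782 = -7.90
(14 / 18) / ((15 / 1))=7 / 135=0.05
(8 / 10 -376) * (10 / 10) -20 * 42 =-6076 / 5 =-1215.20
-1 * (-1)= 1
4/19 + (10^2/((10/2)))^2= 400.21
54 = 54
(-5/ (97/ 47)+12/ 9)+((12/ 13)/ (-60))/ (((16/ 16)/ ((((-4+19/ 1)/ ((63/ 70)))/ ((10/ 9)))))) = -4994/ 3783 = -1.32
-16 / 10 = -8 / 5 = -1.60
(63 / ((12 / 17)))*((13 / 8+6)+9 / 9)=24633 / 32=769.78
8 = 8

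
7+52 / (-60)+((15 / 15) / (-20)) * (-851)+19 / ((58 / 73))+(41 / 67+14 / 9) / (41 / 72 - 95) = 57524279587 / 792627420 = 72.57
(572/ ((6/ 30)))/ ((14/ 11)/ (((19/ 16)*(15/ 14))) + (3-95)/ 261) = 195012675/ 44173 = 4414.75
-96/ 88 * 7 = -84/ 11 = -7.64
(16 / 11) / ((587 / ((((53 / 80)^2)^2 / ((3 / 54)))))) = 0.01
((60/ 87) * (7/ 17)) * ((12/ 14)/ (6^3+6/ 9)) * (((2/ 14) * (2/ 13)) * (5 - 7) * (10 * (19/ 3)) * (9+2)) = -20064/ 583219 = -0.03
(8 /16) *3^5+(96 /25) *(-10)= 831 /10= 83.10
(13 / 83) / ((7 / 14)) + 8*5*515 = 1709826 / 83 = 20600.31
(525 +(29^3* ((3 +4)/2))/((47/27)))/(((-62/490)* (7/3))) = -489181455/2914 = -167872.84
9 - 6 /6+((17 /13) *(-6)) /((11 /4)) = 736 /143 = 5.15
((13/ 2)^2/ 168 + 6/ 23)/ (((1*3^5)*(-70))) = -0.00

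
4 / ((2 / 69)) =138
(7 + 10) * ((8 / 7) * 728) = 14144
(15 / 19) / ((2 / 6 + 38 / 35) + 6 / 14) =1575 / 3686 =0.43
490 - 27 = 463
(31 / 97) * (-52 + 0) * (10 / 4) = -4030 / 97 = -41.55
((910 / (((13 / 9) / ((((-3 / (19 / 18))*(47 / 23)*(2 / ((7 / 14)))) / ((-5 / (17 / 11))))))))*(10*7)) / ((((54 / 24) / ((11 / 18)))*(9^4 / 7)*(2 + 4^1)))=43849120 / 2867157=15.29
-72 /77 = -0.94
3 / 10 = 0.30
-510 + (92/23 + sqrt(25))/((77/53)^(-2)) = -1379229/2809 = -491.00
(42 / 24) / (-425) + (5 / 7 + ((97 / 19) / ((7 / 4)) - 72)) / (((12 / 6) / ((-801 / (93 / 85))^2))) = -568706839181563 / 31040300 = -18321563.88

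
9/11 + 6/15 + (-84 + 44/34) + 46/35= -104947/1309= -80.17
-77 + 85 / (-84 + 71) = -1086 / 13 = -83.54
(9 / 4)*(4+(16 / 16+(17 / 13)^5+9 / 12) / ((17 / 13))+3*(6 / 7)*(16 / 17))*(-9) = -11763773289 / 54380144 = -216.32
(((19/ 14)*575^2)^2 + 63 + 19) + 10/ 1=39461953533657/ 196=201336497620.70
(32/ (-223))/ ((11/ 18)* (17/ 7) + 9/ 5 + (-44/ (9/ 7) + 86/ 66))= 24640/ 5088637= 0.00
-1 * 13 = -13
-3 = -3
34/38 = 17/19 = 0.89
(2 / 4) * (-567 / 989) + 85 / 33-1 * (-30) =2107639 / 65274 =32.29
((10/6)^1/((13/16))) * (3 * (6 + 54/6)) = 1200/13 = 92.31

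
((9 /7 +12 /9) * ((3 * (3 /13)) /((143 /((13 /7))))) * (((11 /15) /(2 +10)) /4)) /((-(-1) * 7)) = 11 /214032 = 0.00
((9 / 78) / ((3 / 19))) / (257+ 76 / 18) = 171 / 61126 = 0.00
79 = 79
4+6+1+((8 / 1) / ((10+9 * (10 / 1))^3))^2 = 171875000001 / 15625000000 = 11.00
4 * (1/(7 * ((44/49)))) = 7/11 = 0.64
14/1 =14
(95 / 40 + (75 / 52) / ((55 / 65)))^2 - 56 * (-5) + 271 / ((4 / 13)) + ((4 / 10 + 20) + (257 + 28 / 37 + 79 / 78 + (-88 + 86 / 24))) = 1372.15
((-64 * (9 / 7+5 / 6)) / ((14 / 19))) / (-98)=13528 / 7203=1.88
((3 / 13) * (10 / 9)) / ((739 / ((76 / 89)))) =760 / 2565069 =0.00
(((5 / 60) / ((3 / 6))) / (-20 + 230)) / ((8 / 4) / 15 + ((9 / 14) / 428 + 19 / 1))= 214 / 5159517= 0.00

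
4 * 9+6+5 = 47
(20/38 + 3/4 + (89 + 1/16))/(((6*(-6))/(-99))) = 302093/1216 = 248.43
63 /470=0.13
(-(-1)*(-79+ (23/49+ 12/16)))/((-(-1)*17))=-15245/3332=-4.58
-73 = -73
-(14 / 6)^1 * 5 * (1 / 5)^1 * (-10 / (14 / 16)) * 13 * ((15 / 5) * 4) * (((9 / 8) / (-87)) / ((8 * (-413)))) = 195 / 11977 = 0.02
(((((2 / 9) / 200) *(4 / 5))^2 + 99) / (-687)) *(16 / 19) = -2004750016 / 16520203125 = -0.12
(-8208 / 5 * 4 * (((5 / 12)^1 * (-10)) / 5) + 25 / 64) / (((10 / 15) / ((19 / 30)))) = 6654427 / 1280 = 5198.77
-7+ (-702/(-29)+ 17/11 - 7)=3749/319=11.75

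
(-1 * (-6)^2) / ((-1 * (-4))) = -9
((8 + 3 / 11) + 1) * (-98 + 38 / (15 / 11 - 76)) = -8249352 / 9031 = -913.45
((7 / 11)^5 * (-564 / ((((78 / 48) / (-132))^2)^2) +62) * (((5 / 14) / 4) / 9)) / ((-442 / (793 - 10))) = 366257221995253523235 / 8132406816248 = 45036756.06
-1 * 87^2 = -7569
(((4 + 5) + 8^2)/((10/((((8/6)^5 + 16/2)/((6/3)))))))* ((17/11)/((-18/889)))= -3402.80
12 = 12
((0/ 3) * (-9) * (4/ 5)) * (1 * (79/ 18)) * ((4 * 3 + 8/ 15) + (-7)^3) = 0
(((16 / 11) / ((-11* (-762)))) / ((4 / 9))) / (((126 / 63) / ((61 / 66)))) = 61 / 338074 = 0.00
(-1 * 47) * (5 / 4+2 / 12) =-799 / 12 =-66.58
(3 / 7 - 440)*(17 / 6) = -1245.45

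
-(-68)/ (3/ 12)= 272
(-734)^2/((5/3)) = 1616268/5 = 323253.60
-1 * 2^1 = -2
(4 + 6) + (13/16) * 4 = 53/4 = 13.25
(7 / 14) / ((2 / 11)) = 11 / 4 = 2.75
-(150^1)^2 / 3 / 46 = -3750 / 23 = -163.04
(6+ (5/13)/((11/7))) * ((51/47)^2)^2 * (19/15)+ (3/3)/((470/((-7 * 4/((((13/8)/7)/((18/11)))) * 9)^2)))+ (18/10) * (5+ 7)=71612605247409/10615382635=6746.12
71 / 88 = 0.81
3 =3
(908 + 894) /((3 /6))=3604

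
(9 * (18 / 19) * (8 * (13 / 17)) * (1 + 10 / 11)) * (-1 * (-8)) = 2830464 / 3553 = 796.64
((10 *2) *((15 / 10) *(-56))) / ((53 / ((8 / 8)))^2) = -1680 / 2809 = -0.60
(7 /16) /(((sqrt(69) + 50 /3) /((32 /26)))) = 1050 /24427 - 63 * sqrt(69) /24427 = 0.02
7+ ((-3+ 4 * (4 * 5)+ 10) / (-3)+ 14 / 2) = -15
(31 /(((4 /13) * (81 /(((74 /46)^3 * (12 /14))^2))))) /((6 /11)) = 11373865171097 /391702962294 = 29.04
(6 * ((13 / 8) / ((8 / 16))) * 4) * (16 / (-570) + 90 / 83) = 649636 / 7885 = 82.39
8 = 8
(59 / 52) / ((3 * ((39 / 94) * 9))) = 2773 / 27378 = 0.10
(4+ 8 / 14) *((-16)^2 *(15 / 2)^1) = 61440 / 7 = 8777.14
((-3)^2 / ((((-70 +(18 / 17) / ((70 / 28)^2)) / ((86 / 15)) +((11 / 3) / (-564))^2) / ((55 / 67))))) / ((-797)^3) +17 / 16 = 6680840501020773946141 / 6287849876222928041168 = 1.06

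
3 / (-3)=-1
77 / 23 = 3.35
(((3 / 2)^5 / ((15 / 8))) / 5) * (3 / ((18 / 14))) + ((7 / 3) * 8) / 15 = 2821 / 900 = 3.13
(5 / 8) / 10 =1 / 16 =0.06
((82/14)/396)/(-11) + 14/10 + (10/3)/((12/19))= 1017889/152460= 6.68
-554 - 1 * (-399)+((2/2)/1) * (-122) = -277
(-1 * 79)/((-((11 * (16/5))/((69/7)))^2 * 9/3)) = 3134325/1517824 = 2.07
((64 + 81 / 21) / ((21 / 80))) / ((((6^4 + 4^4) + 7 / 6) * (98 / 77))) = 418000 / 3196417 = 0.13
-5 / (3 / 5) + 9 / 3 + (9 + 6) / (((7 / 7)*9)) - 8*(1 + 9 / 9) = -59 / 3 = -19.67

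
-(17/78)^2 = -289/6084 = -0.05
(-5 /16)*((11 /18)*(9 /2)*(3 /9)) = -0.29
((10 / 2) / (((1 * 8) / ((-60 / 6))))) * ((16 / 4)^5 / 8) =-800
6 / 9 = 2 / 3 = 0.67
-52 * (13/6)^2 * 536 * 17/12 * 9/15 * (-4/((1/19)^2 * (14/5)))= 57356207.17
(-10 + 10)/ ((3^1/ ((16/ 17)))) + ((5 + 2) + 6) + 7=20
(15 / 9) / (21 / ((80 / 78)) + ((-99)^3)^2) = 200 / 112977617930577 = 0.00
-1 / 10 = -0.10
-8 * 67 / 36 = -134 / 9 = -14.89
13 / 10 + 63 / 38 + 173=16716 / 95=175.96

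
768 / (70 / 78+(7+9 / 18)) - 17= 48769 / 655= 74.46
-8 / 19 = -0.42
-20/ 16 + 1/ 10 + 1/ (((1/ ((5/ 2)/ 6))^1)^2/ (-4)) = -83/ 45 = -1.84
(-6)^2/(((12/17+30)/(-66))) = -2244/29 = -77.38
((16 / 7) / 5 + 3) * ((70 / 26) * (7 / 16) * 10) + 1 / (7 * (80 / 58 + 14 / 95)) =62486695 / 1530984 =40.81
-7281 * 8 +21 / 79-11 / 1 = -4602440 / 79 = -58258.73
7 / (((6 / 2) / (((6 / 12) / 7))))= 1 / 6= 0.17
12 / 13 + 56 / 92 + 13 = 4345 / 299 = 14.53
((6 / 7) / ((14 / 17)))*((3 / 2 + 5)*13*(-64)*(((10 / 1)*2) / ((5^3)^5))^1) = -1103232 / 299072265625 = -0.00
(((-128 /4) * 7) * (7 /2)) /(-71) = 784 /71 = 11.04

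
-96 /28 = -24 /7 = -3.43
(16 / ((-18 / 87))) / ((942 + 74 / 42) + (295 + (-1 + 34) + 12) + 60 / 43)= -69832 / 1160497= -0.06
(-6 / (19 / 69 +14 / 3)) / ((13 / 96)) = -39744 / 4433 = -8.97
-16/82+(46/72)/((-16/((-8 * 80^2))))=754328/369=2044.25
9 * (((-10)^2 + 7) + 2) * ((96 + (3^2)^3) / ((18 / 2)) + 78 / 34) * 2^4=1474808.47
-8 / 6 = -4 / 3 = -1.33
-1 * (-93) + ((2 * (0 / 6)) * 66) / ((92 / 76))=93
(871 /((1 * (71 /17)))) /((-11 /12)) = -177684 /781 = -227.51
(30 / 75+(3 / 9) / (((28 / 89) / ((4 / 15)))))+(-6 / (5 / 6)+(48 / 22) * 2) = -2.15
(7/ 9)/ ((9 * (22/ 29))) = 203/ 1782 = 0.11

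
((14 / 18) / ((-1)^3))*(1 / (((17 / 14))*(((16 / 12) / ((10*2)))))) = -490 / 51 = -9.61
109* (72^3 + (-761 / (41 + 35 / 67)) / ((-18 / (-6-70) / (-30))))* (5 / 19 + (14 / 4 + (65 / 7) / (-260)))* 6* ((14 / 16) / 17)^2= 1185648434966793 / 488830784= 2425478.25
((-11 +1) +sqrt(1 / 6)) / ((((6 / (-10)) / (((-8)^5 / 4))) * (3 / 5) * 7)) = -2048000 / 63 +102400 * sqrt(6) / 189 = -31180.81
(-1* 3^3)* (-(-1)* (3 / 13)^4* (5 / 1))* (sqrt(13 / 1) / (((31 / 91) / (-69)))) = 5281605* sqrt(13) / 68107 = 279.61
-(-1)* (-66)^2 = 4356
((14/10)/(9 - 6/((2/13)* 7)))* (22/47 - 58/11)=-1.96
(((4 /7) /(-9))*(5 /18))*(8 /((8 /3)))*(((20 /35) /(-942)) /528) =5 /82253556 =0.00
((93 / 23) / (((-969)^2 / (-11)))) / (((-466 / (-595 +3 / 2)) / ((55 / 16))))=-0.00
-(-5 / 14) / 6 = 5 / 84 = 0.06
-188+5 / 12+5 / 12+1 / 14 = -3929 / 21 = -187.10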